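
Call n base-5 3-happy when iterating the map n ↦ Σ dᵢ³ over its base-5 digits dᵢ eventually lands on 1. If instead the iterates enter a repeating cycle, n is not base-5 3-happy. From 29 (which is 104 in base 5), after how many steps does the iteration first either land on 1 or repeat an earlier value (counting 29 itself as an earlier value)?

4

29 = (1,0,4)_5 → 1³ + 0³ + 4³ = 1 + 0 + 64 = 65
65 = (2,3,0)_5 → 2³ + 3³ + 0³ = 8 + 27 + 0 = 35
35 = (1,2,0)_5 → 1³ + 2³ + 0³ = 1 + 8 + 0 = 9
9 = (1,4)_5 → 1³ + 4³ = 1 + 64 = 65  — 65 repeats.
That took 4 steps.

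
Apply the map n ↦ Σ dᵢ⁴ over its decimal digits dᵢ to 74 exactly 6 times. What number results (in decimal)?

9219

74 → 2657
2657 → 4338
4338 → 4514
4514 → 1138
1138 → 4179
4179 → 9219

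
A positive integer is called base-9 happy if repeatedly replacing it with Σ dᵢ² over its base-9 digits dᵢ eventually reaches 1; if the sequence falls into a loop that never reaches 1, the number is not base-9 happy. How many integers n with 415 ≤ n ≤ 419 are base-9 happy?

1

415: 415 → 27 → 9 → 1  — base-9 happy
416: 416 → 30 → 18 → 4 → 16 → 50 → 50  — not base-9 happy
417: 417 → 35 → 73 → 65 → 53 → 89 → 65  — not base-9 happy
418: 418 → 42 → 52 → 74 → 68 → 74  — not base-9 happy
419: 419 → 51 → 61 → 85 → 17 → 65 → 53 → 89 → 65  — not base-9 happy
base-9 happy: 415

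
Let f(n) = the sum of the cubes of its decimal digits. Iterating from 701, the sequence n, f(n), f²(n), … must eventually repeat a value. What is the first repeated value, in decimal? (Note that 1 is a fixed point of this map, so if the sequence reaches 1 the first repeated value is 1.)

371

701 → 7³ + 0³ + 1³ = 344
344 → 3³ + 4³ + 4³ = 155
155 → 1³ + 5³ + 5³ = 251
251 → 2³ + 5³ + 1³ = 134
134 → 1³ + 3³ + 4³ = 92
92 → 9³ + 2³ = 737
737 → 7³ + 3³ + 7³ = 713
713 → 7³ + 1³ + 3³ = 371
371 → 3³ + 7³ + 1³ = 371  — 371 already appeared earlier.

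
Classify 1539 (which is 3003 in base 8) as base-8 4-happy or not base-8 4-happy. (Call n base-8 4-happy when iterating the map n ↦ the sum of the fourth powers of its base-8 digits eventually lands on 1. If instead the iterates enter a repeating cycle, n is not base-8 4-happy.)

base-8 4-happy

1539 = (3,0,0,3)_8 → 3⁴ + 0⁴ + 0⁴ + 3⁴ = 162
162 = (2,4,2)_8 → 2⁴ + 4⁴ + 2⁴ = 288
288 = (4,4,0)_8 → 4⁴ + 4⁴ + 0⁴ = 512
512 = (1,0,0,0)_8 → 1⁴ + 0⁴ + 0⁴ + 0⁴ = 1  — reached 1.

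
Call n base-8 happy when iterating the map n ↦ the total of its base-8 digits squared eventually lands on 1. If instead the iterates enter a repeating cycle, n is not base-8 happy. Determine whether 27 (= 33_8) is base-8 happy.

27 = (3,3)_8 → 3² + 3² = 9 + 9 = 18
18 = (2,2)_8 → 2² + 2² = 4 + 4 = 8
8 = (1,0)_8 → 1² + 0² = 1 + 0 = 1  — reached 1.

base-8 happy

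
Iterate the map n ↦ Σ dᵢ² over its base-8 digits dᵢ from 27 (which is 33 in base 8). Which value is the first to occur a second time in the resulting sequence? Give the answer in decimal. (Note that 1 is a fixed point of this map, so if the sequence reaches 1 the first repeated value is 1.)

27 = (3,3)_8 → 3² + 3² = 18
18 = (2,2)_8 → 2² + 2² = 8
8 = (1,0)_8 → 1² + 0² = 1  — reached the fixed point 1.
1 → 1, so 1 is the first repeated value.

1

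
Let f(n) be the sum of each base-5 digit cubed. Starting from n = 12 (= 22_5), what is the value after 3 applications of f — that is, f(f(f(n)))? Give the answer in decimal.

28

12 = (2,2)_5 → 2³ + 2³ = 16
16 = (3,1)_5 → 3³ + 1³ = 28
28 = (1,0,3)_5 → 1³ + 0³ + 3³ = 28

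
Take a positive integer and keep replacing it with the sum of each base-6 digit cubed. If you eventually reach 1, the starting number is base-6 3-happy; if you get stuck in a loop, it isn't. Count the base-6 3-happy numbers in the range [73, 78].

1

73: 73 → 9 → 28 → 128 → 62 → 73  (repeats 73)
74: 74 → 16 → 72 → 8 → 9 → 28 → 128 → 62 → 73 → 9  (repeats 9)
75: 75 → 35 → 250 → 190 → 190  (repeats 190)
76: 76 → 72 → 8 → 9 → 28 → 128 → 62 → 73 → 9  (repeats 9)
77: 77 → 133 → 92 → 43 → 3 → 27 → 91 → 36 → 1  (reaches 1)
78: 78 → 9 → 28 → 128 → 62 → 73 → 9  (repeats 9)
base-6 3-happy: 77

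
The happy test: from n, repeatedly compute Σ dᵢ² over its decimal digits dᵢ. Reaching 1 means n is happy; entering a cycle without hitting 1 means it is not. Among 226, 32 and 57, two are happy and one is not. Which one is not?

226: 226 → 44 → 32 → 13 → 10 → 1  — reaches 1 (happy)
32: 32 → 13 → 10 → 1  — reaches 1 (happy)
57: 57 → 74 → 65 → 61 → 37 → 58 → 89 → 145 → 42 → 20 → 4 → 16 → 37  — repeats 37 (not happy)

57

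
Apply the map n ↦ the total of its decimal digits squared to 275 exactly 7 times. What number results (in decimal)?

37

275 → 2² + 7² + 5² = 78
78 → 7² + 8² = 113
113 → 1² + 1² + 3² = 11
11 → 1² + 1² = 2
2 → 2² = 4
4 → 4² = 16
16 → 1² + 6² = 37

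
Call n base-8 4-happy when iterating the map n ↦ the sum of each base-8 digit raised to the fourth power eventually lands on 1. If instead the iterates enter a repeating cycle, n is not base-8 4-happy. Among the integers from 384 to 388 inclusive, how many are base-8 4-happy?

384: 384 → 1296 → 288 → 512 → 1  — base-8 4-happy
385: 385 → 1297 → 289 → 513 → 2 → 16 → 16  — not base-8 4-happy
386: 386 → 1312 → 528 → 17 → 17  — not base-8 4-happy
387: 387 → 1377 → 898 → 1313 → 529 → 18 → 32 → 256 → 256  — not base-8 4-happy
388: 388 → 1552 → 97 → 258 → 272 → 272  — not base-8 4-happy
base-8 4-happy: 384

1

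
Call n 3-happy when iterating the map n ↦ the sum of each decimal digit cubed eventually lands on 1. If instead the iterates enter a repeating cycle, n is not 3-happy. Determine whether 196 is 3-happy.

not 3-happy

196 → 1³ + 9³ + 6³ = 1 + 729 + 216 = 946
946 → 9³ + 4³ + 6³ = 729 + 64 + 216 = 1009
1009 → 1³ + 0³ + 0³ + 9³ = 1 + 0 + 0 + 729 = 730
730 → 7³ + 3³ + 0³ = 343 + 27 + 0 = 370
370 → 3³ + 7³ + 0³ = 27 + 343 + 0 = 370  — 370 already seen; the sequence cycles without reaching 1.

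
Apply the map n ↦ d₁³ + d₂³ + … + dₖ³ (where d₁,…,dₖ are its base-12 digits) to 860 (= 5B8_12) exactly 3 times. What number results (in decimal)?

860 = (5,11,8)_12 → 5³ + 11³ + 8³ = 1968
1968 = (1,1,8,0)_12 → 1³ + 1³ + 8³ + 0³ = 514
514 = (3,6,10)_12 → 3³ + 6³ + 10³ = 1243

1243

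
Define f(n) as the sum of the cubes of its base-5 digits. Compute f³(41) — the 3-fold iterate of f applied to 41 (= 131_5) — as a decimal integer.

41 = (1,3,1)_5 → 29
29 = (1,0,4)_5 → 65
65 = (2,3,0)_5 → 35

35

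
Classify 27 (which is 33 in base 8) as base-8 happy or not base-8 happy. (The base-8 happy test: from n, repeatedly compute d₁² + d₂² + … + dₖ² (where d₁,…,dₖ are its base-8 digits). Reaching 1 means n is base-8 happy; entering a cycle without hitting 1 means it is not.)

base-8 happy

27 = (3,3)_8 → 3² + 3² = 18
18 = (2,2)_8 → 2² + 2² = 8
8 = (1,0)_8 → 1² + 0² = 1  — reached 1.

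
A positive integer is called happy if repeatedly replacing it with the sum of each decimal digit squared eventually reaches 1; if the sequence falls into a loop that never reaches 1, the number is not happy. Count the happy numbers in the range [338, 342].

338: 338 → 82 → 68 → 100 → 1  (reaches 1)
339: 339 → 99 → 162 → 41 → 17 → 50 → 25 → 29 → 85 → 89 → 145 → 42 → 20 → 4 → 16 → 37 → 58 → 89  (repeats 89)
340: 340 → 25 → 29 → 85 → 89 → 145 → 42 → 20 → 4 → 16 → 37 → 58 → 89  (repeats 89)
341: 341 → 26 → 40 → 16 → 37 → 58 → 89 → 145 → 42 → 20 → 4 → 16  (repeats 16)
342: 342 → 29 → 85 → 89 → 145 → 42 → 20 → 4 → 16 → 37 → 58 → 89  (repeats 89)
happy: 338

1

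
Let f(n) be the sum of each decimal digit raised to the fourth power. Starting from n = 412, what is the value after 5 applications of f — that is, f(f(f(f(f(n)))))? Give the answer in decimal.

6725

412 → 4⁴ + 1⁴ + 2⁴ = 256 + 1 + 16 = 273
273 → 2⁴ + 7⁴ + 3⁴ = 16 + 2401 + 81 = 2498
2498 → 2⁴ + 4⁴ + 9⁴ + 8⁴ = 16 + 256 + 6561 + 4096 = 10929
10929 → 1⁴ + 0⁴ + 9⁴ + 2⁴ + 9⁴ = 1 + 0 + 6561 + 16 + 6561 = 13139
13139 → 1⁴ + 3⁴ + 1⁴ + 3⁴ + 9⁴ = 1 + 81 + 1 + 81 + 6561 = 6725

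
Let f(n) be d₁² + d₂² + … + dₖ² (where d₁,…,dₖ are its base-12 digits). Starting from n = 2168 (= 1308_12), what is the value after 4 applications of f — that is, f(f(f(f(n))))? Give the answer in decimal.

5

2168 = (1,3,0,8)_12 → 1² + 3² + 0² + 8² = 1 + 9 + 0 + 64 = 74
74 = (6,2)_12 → 6² + 2² = 36 + 4 = 40
40 = (3,4)_12 → 3² + 4² = 9 + 16 = 25
25 = (2,1)_12 → 2² + 1² = 4 + 1 = 5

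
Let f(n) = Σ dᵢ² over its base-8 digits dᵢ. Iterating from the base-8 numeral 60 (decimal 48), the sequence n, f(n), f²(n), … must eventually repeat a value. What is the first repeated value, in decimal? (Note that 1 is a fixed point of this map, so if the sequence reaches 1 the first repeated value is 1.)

48 = (6,0)_8 → 6² + 0² = 36
36 = (4,4)_8 → 4² + 4² = 32
32 = (4,0)_8 → 4² + 0² = 16
16 = (2,0)_8 → 2² + 0² = 4
4 = (4)_8 → 4² = 16  — 16 already appeared earlier.

16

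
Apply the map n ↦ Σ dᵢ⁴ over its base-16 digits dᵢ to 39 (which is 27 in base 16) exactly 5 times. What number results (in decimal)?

39 = (2,7)_16 → 2⁴ + 7⁴ = 2417
2417 = (9,7,1)_16 → 9⁴ + 7⁴ + 1⁴ = 8963
8963 = (2,3,0,3)_16 → 2⁴ + 3⁴ + 0⁴ + 3⁴ = 178
178 = (11,2)_16 → 11⁴ + 2⁴ = 14657
14657 = (3,9,4,1)_16 → 3⁴ + 9⁴ + 4⁴ + 1⁴ = 6899

6899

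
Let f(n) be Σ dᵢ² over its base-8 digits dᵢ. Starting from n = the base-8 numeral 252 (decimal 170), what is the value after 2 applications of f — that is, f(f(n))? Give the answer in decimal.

170 = (2,5,2)_8 → 2² + 5² + 2² = 4 + 25 + 4 = 33
33 = (4,1)_8 → 4² + 1² = 16 + 1 = 17

17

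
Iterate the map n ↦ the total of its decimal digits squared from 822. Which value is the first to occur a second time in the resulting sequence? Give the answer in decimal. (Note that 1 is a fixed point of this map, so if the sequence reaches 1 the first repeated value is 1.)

89

822 → 72
72 → 53
53 → 34
34 → 25
25 → 29
29 → 85
85 → 89
89 → 145
145 → 42
42 → 20
20 → 4
4 → 16
16 → 37
37 → 58
58 → 89  — 89 already appeared earlier.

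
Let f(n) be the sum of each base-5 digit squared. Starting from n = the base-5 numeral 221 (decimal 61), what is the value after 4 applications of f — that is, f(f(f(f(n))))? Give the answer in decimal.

13

61 = (2,2,1)_5 → 2² + 2² + 1² = 4 + 4 + 1 = 9
9 = (1,4)_5 → 1² + 4² = 1 + 16 = 17
17 = (3,2)_5 → 3² + 2² = 9 + 4 = 13
13 = (2,3)_5 → 2² + 3² = 4 + 9 = 13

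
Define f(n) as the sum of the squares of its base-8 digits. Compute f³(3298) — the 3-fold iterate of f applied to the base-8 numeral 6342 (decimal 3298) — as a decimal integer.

4

3298 = (6,3,4,2)_8 → 6² + 3² + 4² + 2² = 36 + 9 + 16 + 4 = 65
65 = (1,0,1)_8 → 1² + 0² + 1² = 1 + 0 + 1 = 2
2 = (2)_8 → 2² = 4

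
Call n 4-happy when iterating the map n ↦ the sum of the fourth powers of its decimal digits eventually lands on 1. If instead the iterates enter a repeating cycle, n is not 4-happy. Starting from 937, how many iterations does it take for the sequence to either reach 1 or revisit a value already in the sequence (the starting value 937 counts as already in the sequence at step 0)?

11

937 → 9043
9043 → 6898
6898 → 16049
16049 → 8114
8114 → 4354
4354 → 1218
1218 → 4114
4114 → 514
514 → 882
882 → 8208
8208 → 8208  — 8208 repeats.
That took 11 steps.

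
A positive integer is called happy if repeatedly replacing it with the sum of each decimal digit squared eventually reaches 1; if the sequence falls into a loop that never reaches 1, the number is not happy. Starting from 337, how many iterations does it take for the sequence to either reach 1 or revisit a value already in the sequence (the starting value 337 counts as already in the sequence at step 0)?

337 → 3² + 3² + 7² = 9 + 9 + 49 = 67
67 → 6² + 7² = 36 + 49 = 85
85 → 8² + 5² = 64 + 25 = 89
89 → 8² + 9² = 64 + 81 = 145
145 → 1² + 4² + 5² = 1 + 16 + 25 = 42
42 → 4² + 2² = 16 + 4 = 20
20 → 2² + 0² = 4 + 0 = 4
4 → 4² = 16
16 → 1² + 6² = 1 + 36 = 37
37 → 3² + 7² = 9 + 49 = 58
58 → 5² + 8² = 25 + 64 = 89  — 89 repeats.
That took 11 steps.

11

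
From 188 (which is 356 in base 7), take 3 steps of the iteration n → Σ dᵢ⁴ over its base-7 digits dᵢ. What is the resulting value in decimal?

1938

188 = (3,5,6)_7 → 2002
2002 = (5,5,6,0)_7 → 2546
2546 = (1,0,2,6,5)_7 → 1938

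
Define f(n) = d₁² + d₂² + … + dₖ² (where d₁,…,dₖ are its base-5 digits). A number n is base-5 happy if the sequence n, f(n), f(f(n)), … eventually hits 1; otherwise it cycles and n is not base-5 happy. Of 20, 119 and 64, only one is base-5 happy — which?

119

20: 20 → 16 → 10 → 4 → 16  — repeats 16 (not base-5 happy)
119: 119 → 41 → 11 → 5 → 1  — reaches 1 (base-5 happy)
64: 64 → 24 → 32 → 6 → 2 → 4 → 16 → 10 → 4  — repeats 4 (not base-5 happy)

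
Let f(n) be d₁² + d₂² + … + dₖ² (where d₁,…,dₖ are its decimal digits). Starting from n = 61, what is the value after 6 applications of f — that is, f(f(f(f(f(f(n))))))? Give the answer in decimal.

61 → 37
37 → 58
58 → 89
89 → 145
145 → 42
42 → 20

20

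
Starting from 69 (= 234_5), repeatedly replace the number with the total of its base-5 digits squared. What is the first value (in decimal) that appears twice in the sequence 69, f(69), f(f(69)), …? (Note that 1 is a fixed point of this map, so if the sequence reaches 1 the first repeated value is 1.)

13

69 = (2,3,4)_5 → 29
29 = (1,0,4)_5 → 17
17 = (3,2)_5 → 13
13 = (2,3)_5 → 13  — 13 already appeared earlier.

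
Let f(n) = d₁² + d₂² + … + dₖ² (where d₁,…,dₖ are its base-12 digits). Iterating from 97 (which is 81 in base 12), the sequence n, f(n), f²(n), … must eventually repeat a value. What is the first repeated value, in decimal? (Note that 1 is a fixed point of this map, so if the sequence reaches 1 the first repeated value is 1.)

65

97 = (8,1)_12 → 8² + 1² = 65
65 = (5,5)_12 → 5² + 5² = 50
50 = (4,2)_12 → 4² + 2² = 20
20 = (1,8)_12 → 1² + 8² = 65  — 65 already appeared earlier.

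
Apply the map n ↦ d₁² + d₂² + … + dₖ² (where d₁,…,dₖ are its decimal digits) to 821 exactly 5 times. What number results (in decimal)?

40

821 → 8² + 2² + 1² = 69
69 → 6² + 9² = 117
117 → 1² + 1² + 7² = 51
51 → 5² + 1² = 26
26 → 2² + 6² = 40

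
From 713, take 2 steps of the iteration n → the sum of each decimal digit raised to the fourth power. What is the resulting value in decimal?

713 → 2483
2483 → 4449

4449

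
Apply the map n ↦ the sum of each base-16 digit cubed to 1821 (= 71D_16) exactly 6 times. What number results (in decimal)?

1854

1821 = (7,1,13)_16 → 2541
2541 = (9,14,13)_16 → 5670
5670 = (1,6,2,6)_16 → 441
441 = (1,11,9)_16 → 2061
2061 = (8,0,13)_16 → 2709
2709 = (10,9,5)_16 → 1854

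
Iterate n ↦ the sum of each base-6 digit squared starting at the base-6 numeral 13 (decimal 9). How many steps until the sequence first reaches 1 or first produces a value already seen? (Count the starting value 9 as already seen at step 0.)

9 = (1,3)_6 → 1² + 3² = 10
10 = (1,4)_6 → 1² + 4² = 17
17 = (2,5)_6 → 2² + 5² = 29
29 = (4,5)_6 → 4² + 5² = 41
41 = (1,0,5)_6 → 1² + 0² + 5² = 26
26 = (4,2)_6 → 4² + 2² = 20
20 = (3,2)_6 → 3² + 2² = 13
13 = (2,1)_6 → 2² + 1² = 5
5 = (5)_6 → 5² = 25
25 = (4,1)_6 → 4² + 1² = 17  — 17 repeats.
That took 10 steps.

10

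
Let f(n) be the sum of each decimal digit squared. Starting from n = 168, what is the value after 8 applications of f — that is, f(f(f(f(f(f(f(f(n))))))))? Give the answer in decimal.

168 → 1² + 6² + 8² = 101
101 → 1² + 0² + 1² = 2
2 → 2² = 4
4 → 4² = 16
16 → 1² + 6² = 37
37 → 3² + 7² = 58
58 → 5² + 8² = 89
89 → 8² + 9² = 145

145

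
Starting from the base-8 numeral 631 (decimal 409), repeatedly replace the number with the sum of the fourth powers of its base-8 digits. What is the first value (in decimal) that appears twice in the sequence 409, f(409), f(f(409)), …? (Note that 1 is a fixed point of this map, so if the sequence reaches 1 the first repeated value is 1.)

409 = (6,3,1)_8 → 6⁴ + 3⁴ + 1⁴ = 1296 + 81 + 1 = 1378
1378 = (2,5,4,2)_8 → 2⁴ + 5⁴ + 4⁴ + 2⁴ = 16 + 625 + 256 + 16 = 913
913 = (1,6,2,1)_8 → 1⁴ + 6⁴ + 2⁴ + 1⁴ = 1 + 1296 + 16 + 1 = 1314
1314 = (2,4,4,2)_8 → 2⁴ + 4⁴ + 4⁴ + 2⁴ = 16 + 256 + 256 + 16 = 544
544 = (1,0,4,0)_8 → 1⁴ + 0⁴ + 4⁴ + 0⁴ = 1 + 0 + 256 + 0 = 257
257 = (4,0,1)_8 → 4⁴ + 0⁴ + 1⁴ = 256 + 0 + 1 = 257  — 257 already appeared earlier.

257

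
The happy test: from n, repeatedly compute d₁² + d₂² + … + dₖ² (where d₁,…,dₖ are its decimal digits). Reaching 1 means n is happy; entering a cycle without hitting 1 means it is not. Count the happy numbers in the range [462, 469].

2

462: 462 → 56 → 61 → 37 → 58 → 89 → 145 → 42 → 20 → 4 → 16 → 37  (repeats 37)
463: 463 → 61 → 37 → 58 → 89 → 145 → 42 → 20 → 4 → 16 → 37  (repeats 37)
464: 464 → 68 → 100 → 1  (reaches 1)
465: 465 → 77 → 98 → 145 → 42 → 20 → 4 → 16 → 37 → 58 → 89 → 145  (repeats 145)
466: 466 → 88 → 128 → 69 → 117 → 51 → 26 → 40 → 16 → 37 → 58 → 89 → 145 → 42 → 20 → 4 → 16  (repeats 16)
467: 467 → 101 → 2 → 4 → 16 → 37 → 58 → 89 → 145 → 42 → 20 → 4  (repeats 4)
468: 468 → 116 → 38 → 73 → 58 → 89 → 145 → 42 → 20 → 4 → 16 → 37 → 58  (repeats 58)
469: 469 → 133 → 19 → 82 → 68 → 100 → 1  (reaches 1)
happy: 464, 469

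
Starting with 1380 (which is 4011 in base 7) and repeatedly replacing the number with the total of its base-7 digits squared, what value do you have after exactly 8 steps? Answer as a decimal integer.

8

1380 = (4,0,1,1)_7 → 4² + 0² + 1² + 1² = 18
18 = (2,4)_7 → 2² + 4² = 20
20 = (2,6)_7 → 2² + 6² = 40
40 = (5,5)_7 → 5² + 5² = 50
50 = (1,0,1)_7 → 1² + 0² + 1² = 2
2 = (2)_7 → 2² = 4
4 = (4)_7 → 4² = 16
16 = (2,2)_7 → 2² + 2² = 8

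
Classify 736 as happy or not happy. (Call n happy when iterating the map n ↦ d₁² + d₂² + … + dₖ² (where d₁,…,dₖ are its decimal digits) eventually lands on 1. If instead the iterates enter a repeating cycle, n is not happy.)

happy

736 → 7² + 3² + 6² = 49 + 9 + 36 = 94
94 → 9² + 4² = 81 + 16 = 97
97 → 9² + 7² = 81 + 49 = 130
130 → 1² + 3² + 0² = 1 + 9 + 0 = 10
10 → 1² + 0² = 1 + 0 = 1  — reached 1.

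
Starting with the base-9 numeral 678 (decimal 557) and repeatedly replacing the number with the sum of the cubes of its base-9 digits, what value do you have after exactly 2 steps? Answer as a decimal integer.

557 = (6,7,8)_9 → 6³ + 7³ + 8³ = 216 + 343 + 512 = 1071
1071 = (1,4,2,0)_9 → 1³ + 4³ + 2³ + 0³ = 1 + 64 + 8 + 0 = 73

73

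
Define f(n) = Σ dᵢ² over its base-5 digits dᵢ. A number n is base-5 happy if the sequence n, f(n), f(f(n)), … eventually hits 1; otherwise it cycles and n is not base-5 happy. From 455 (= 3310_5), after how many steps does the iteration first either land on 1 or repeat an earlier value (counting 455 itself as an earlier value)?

455 = (3,3,1,0)_5 → 3² + 3² + 1² + 0² = 9 + 9 + 1 + 0 = 19
19 = (3,4)_5 → 3² + 4² = 9 + 16 = 25
25 = (1,0,0)_5 → 1² + 0² + 0² = 1 + 0 + 0 = 1  — reached 1.
That took 3 steps.

3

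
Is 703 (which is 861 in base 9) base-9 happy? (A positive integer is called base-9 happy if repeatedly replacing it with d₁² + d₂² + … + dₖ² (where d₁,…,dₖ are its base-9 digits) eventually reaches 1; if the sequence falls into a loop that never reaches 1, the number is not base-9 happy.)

base-9 happy

703 = (8,6,1)_9 → 8² + 6² + 1² = 64 + 36 + 1 = 101
101 = (1,2,2)_9 → 1² + 2² + 2² = 1 + 4 + 4 = 9
9 = (1,0)_9 → 1² + 0² = 1 + 0 = 1  — reached 1.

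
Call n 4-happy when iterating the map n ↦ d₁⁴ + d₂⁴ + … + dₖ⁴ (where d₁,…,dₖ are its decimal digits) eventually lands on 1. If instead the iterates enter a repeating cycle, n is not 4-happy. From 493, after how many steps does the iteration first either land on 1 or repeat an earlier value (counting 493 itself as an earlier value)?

10

493 → 6898
6898 → 16049
16049 → 8114
8114 → 4354
4354 → 1218
1218 → 4114
4114 → 514
514 → 882
882 → 8208
8208 → 8208  — 8208 repeats.
That took 10 steps.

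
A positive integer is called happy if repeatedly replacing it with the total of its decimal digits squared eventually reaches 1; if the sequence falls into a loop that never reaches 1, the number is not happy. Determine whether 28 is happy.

happy

28 → 2² + 8² = 4 + 64 = 68
68 → 6² + 8² = 36 + 64 = 100
100 → 1² + 0² + 0² = 1 + 0 + 0 = 1  — reached 1.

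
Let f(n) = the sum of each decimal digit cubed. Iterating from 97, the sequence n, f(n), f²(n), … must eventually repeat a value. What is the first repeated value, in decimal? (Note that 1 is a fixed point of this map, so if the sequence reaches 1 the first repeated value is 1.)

352

97 → 1072
1072 → 352
352 → 160
160 → 217
217 → 352  — 352 already appeared earlier.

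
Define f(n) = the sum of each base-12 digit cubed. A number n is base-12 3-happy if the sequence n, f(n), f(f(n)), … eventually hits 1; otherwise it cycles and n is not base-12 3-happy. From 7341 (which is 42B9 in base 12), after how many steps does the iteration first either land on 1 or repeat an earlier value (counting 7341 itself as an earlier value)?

7341 = (4,2,11,9)_12 → 2132
2132 = (1,2,9,8)_12 → 1250
1250 = (8,8,2)_12 → 1032
1032 = (7,2,0)_12 → 351
351 = (2,5,3)_12 → 160
160 = (1,1,4)_12 → 66
66 = (5,6)_12 → 341
341 = (2,4,5)_12 → 197
197 = (1,4,5)_12 → 190
190 = (1,3,10)_12 → 1028
1028 = (7,1,8)_12 → 856
856 = (5,11,4)_12 → 1520
1520 = (10,6,8)_12 → 1728
1728 = (1,0,0,0)_12 → 1  — reached 1.
That took 14 steps.

14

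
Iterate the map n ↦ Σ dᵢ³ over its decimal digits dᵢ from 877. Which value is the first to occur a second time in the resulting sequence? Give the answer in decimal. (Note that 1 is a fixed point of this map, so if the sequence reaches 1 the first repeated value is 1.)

877 → 1198
1198 → 1243
1243 → 100
100 → 1  — reached the fixed point 1.
1 → 1, so 1 is the first repeated value.

1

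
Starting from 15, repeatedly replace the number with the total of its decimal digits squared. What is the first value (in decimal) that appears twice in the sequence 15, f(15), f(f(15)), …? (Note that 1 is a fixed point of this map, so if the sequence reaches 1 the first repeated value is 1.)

16

15 → 1² + 5² = 1 + 25 = 26
26 → 2² + 6² = 4 + 36 = 40
40 → 4² + 0² = 16 + 0 = 16
16 → 1² + 6² = 1 + 36 = 37
37 → 3² + 7² = 9 + 49 = 58
58 → 5² + 8² = 25 + 64 = 89
89 → 8² + 9² = 64 + 81 = 145
145 → 1² + 4² + 5² = 1 + 16 + 25 = 42
42 → 4² + 2² = 16 + 4 = 20
20 → 2² + 0² = 4 + 0 = 4
4 → 4² = 16  — 16 already appeared earlier.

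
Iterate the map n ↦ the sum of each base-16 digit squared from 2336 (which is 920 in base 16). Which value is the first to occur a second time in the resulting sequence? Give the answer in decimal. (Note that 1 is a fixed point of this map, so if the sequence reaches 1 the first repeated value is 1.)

85

2336 = (9,2,0)_16 → 9² + 2² + 0² = 81 + 4 + 0 = 85
85 = (5,5)_16 → 5² + 5² = 25 + 25 = 50
50 = (3,2)_16 → 3² + 2² = 9 + 4 = 13
13 = (13)_16 → 13² = 169
169 = (10,9)_16 → 10² + 9² = 100 + 81 = 181
181 = (11,5)_16 → 11² + 5² = 121 + 25 = 146
146 = (9,2)_16 → 9² + 2² = 81 + 4 = 85  — 85 already appeared earlier.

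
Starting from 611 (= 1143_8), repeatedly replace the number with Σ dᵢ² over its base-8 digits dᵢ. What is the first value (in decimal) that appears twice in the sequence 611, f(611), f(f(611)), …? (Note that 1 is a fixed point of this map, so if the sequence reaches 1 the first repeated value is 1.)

611 = (1,1,4,3)_8 → 1² + 1² + 4² + 3² = 1 + 1 + 16 + 9 = 27
27 = (3,3)_8 → 3² + 3² = 9 + 9 = 18
18 = (2,2)_8 → 2² + 2² = 4 + 4 = 8
8 = (1,0)_8 → 1² + 0² = 1 + 0 = 1  — reached the fixed point 1.
1 → 1, so 1 is the first repeated value.

1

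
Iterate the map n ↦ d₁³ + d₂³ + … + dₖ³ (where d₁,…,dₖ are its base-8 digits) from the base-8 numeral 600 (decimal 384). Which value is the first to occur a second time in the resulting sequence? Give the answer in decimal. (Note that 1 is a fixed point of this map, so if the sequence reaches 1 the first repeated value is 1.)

432

384 = (6,0,0)_8 → 216
216 = (3,3,0)_8 → 54
54 = (6,6)_8 → 432
432 = (6,6,0)_8 → 432  — 432 already appeared earlier.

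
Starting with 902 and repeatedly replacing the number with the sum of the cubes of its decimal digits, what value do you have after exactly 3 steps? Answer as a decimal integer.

371

902 → 9³ + 0³ + 2³ = 729 + 0 + 8 = 737
737 → 7³ + 3³ + 7³ = 343 + 27 + 343 = 713
713 → 7³ + 1³ + 3³ = 343 + 1 + 27 = 371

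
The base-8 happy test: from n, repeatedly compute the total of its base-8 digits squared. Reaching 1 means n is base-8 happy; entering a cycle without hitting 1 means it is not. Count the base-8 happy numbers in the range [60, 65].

1

60: 60 → 65 → 2 → 4 → 16 → 4  — not base-8 happy
61: 61 → 74 → 6 → 36 → 32 → 16 → 4 → 16  — not base-8 happy
62: 62 → 85 → 30 → 45 → 50 → 40 → 25 → 10 → 5 → 25  — not base-8 happy
63: 63 → 98 → 21 → 29 → 34 → 20 → 20  — not base-8 happy
64: 64 → 1  — base-8 happy
65: 65 → 2 → 4 → 16 → 4  — not base-8 happy
base-8 happy: 64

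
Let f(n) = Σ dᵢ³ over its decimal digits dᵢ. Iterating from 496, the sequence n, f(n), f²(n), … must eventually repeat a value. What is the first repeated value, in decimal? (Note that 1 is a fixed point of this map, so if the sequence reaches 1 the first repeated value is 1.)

370

496 → 4³ + 9³ + 6³ = 1009
1009 → 1³ + 0³ + 0³ + 9³ = 730
730 → 7³ + 3³ + 0³ = 370
370 → 3³ + 7³ + 0³ = 370  — 370 already appeared earlier.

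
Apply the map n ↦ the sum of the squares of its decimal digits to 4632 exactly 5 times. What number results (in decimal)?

4632 → 4² + 6² + 3² + 2² = 16 + 36 + 9 + 4 = 65
65 → 6² + 5² = 36 + 25 = 61
61 → 6² + 1² = 36 + 1 = 37
37 → 3² + 7² = 9 + 49 = 58
58 → 5² + 8² = 25 + 64 = 89

89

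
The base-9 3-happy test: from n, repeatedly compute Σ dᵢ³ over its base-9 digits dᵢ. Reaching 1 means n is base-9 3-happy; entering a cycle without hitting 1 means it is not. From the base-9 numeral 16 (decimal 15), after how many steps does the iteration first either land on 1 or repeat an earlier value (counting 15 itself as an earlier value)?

15 = (1,6)_9 → 1³ + 6³ = 217
217 = (2,6,1)_9 → 2³ + 6³ + 1³ = 225
225 = (2,7,0)_9 → 2³ + 7³ + 0³ = 351
351 = (4,3,0)_9 → 4³ + 3³ + 0³ = 91
91 = (1,1,1)_9 → 1³ + 1³ + 1³ = 3
3 = (3)_9 → 3³ = 27
27 = (3,0)_9 → 3³ + 0³ = 27  — 27 repeats.
That took 7 steps.

7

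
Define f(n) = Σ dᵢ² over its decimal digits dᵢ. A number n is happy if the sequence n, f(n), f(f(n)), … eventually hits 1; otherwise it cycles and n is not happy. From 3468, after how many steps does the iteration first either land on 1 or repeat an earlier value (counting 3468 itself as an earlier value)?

3468 → 125
125 → 30
30 → 9
9 → 81
81 → 65
65 → 61
61 → 37
37 → 58
58 → 89
89 → 145
145 → 42
42 → 20
20 → 4
4 → 16
16 → 37  — 37 repeats.
That took 15 steps.

15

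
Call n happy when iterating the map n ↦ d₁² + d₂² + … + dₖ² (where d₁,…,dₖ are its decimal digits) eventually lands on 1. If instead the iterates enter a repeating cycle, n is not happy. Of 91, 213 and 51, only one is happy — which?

91

91: 91 → 82 → 68 → 100 → 1  — reaches 1 (happy)
213: 213 → 14 → 17 → 50 → 25 → 29 → 85 → 89 → 145 → 42 → 20 → 4 → 16 → 37 → 58 → 89  — repeats 89 (not happy)
51: 51 → 26 → 40 → 16 → 37 → 58 → 89 → 145 → 42 → 20 → 4 → 16  — repeats 16 (not happy)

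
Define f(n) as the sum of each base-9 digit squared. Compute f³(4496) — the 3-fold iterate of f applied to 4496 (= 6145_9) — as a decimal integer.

4496 = (6,1,4,5)_9 → 78
78 = (8,6)_9 → 100
100 = (1,2,1)_9 → 6

6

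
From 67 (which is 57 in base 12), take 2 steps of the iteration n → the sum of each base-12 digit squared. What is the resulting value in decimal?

40

67 = (5,7)_12 → 5² + 7² = 25 + 49 = 74
74 = (6,2)_12 → 6² + 2² = 36 + 4 = 40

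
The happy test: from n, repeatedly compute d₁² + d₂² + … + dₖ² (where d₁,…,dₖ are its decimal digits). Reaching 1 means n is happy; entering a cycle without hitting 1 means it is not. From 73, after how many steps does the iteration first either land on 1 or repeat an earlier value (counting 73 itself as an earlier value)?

73 → 7² + 3² = 58
58 → 5² + 8² = 89
89 → 8² + 9² = 145
145 → 1² + 4² + 5² = 42
42 → 4² + 2² = 20
20 → 2² + 0² = 4
4 → 4² = 16
16 → 1² + 6² = 37
37 → 3² + 7² = 58  — 58 repeats.
That took 9 steps.

9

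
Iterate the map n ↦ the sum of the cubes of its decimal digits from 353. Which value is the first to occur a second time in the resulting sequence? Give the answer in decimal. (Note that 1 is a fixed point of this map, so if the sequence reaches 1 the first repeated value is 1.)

353 → 3³ + 5³ + 3³ = 27 + 125 + 27 = 179
179 → 1³ + 7³ + 9³ = 1 + 343 + 729 = 1073
1073 → 1³ + 0³ + 7³ + 3³ = 1 + 0 + 343 + 27 = 371
371 → 3³ + 7³ + 1³ = 27 + 343 + 1 = 371  — 371 already appeared earlier.

371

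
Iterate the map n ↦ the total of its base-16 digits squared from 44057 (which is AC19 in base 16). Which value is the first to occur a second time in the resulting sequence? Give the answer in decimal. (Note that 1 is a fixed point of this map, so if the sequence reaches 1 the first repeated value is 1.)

44057 = (10,12,1,9)_16 → 326
326 = (1,4,6)_16 → 53
53 = (3,5)_16 → 34
34 = (2,2)_16 → 8
8 = (8)_16 → 64
64 = (4,0)_16 → 16
16 = (1,0)_16 → 1  — reached the fixed point 1.
1 → 1, so 1 is the first repeated value.

1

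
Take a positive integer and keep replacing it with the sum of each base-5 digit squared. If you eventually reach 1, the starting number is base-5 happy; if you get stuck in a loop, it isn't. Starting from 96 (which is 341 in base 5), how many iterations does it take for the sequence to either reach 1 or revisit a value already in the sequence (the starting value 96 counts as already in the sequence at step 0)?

96 = (3,4,1)_5 → 3² + 4² + 1² = 26
26 = (1,0,1)_5 → 1² + 0² + 1² = 2
2 = (2)_5 → 2² = 4
4 = (4)_5 → 4² = 16
16 = (3,1)_5 → 3² + 1² = 10
10 = (2,0)_5 → 2² + 0² = 4  — 4 repeats.
That took 6 steps.

6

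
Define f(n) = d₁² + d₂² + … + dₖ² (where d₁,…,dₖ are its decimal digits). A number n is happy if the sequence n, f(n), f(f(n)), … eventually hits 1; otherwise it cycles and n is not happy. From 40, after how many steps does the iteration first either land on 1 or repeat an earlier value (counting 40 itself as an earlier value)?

9

40 → 4² + 0² = 16
16 → 1² + 6² = 37
37 → 3² + 7² = 58
58 → 5² + 8² = 89
89 → 8² + 9² = 145
145 → 1² + 4² + 5² = 42
42 → 4² + 2² = 20
20 → 2² + 0² = 4
4 → 4² = 16  — 16 repeats.
That took 9 steps.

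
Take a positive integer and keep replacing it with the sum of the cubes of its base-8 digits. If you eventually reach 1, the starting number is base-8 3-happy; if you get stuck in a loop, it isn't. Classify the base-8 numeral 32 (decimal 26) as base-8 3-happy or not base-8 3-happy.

26 = (3,2)_8 → 3³ + 2³ = 27 + 8 = 35
35 = (4,3)_8 → 4³ + 3³ = 64 + 27 = 91
91 = (1,3,3)_8 → 1³ + 3³ + 3³ = 1 + 27 + 27 = 55
55 = (6,7)_8 → 6³ + 7³ = 216 + 343 = 559
559 = (1,0,5,7)_8 → 1³ + 0³ + 5³ + 7³ = 1 + 0 + 125 + 343 = 469
469 = (7,2,5)_8 → 7³ + 2³ + 5³ = 343 + 8 + 125 = 476
476 = (7,3,4)_8 → 7³ + 3³ + 4³ = 343 + 27 + 64 = 434
434 = (6,6,2)_8 → 6³ + 6³ + 2³ = 216 + 216 + 8 = 440
440 = (6,7,0)_8 → 6³ + 7³ + 0³ = 216 + 343 + 0 = 559  — 559 already seen; the sequence cycles without reaching 1.

not base-8 3-happy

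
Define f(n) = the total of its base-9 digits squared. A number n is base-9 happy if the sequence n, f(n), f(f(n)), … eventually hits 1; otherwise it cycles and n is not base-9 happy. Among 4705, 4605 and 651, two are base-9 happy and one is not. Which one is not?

4705: 4705 → 101 → 9 → 1  — reaches 1 (base-9 happy)
4605: 4605 → 125 → 81 → 1  — reaches 1 (base-9 happy)
651: 651 → 73 → 65 → 53 → 89 → 65  — repeats 65 (not base-9 happy)

651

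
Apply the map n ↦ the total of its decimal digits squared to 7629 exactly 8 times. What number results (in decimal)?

42

7629 → 170
170 → 50
50 → 25
25 → 29
29 → 85
85 → 89
89 → 145
145 → 42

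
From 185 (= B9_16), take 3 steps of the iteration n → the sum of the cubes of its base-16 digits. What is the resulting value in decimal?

185 = (11,9)_16 → 11³ + 9³ = 1331 + 729 = 2060
2060 = (8,0,12)_16 → 8³ + 0³ + 12³ = 512 + 0 + 1728 = 2240
2240 = (8,12,0)_16 → 8³ + 12³ + 0³ = 512 + 1728 + 0 = 2240

2240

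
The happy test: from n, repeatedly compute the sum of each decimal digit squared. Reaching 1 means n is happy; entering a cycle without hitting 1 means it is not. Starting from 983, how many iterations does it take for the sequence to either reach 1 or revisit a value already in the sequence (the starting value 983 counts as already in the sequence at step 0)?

983 → 9² + 8² + 3² = 81 + 64 + 9 = 154
154 → 1² + 5² + 4² = 1 + 25 + 16 = 42
42 → 4² + 2² = 16 + 4 = 20
20 → 2² + 0² = 4 + 0 = 4
4 → 4² = 16
16 → 1² + 6² = 1 + 36 = 37
37 → 3² + 7² = 9 + 49 = 58
58 → 5² + 8² = 25 + 64 = 89
89 → 8² + 9² = 64 + 81 = 145
145 → 1² + 4² + 5² = 1 + 16 + 25 = 42  — 42 repeats.
That took 10 steps.

10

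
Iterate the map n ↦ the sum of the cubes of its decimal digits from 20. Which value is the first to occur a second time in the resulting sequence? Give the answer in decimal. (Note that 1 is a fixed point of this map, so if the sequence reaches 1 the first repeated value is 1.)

371

20 → 2³ + 0³ = 8
8 → 8³ = 512
512 → 5³ + 1³ + 2³ = 134
134 → 1³ + 3³ + 4³ = 92
92 → 9³ + 2³ = 737
737 → 7³ + 3³ + 7³ = 713
713 → 7³ + 1³ + 3³ = 371
371 → 3³ + 7³ + 1³ = 371  — 371 already appeared earlier.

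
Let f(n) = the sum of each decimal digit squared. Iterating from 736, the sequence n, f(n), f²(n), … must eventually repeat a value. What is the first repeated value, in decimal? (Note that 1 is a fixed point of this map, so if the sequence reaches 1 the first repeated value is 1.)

1

736 → 94
94 → 97
97 → 130
130 → 10
10 → 1  — reached the fixed point 1.
1 → 1, so 1 is the first repeated value.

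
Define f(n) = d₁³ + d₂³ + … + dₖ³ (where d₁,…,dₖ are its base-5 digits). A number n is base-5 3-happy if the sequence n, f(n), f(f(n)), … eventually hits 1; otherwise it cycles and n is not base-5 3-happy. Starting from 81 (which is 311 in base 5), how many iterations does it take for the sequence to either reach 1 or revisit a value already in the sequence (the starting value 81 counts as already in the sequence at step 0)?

5

81 = (3,1,1)_5 → 3³ + 1³ + 1³ = 29
29 = (1,0,4)_5 → 1³ + 0³ + 4³ = 65
65 = (2,3,0)_5 → 2³ + 3³ + 0³ = 35
35 = (1,2,0)_5 → 1³ + 2³ + 0³ = 9
9 = (1,4)_5 → 1³ + 4³ = 65  — 65 repeats.
That took 5 steps.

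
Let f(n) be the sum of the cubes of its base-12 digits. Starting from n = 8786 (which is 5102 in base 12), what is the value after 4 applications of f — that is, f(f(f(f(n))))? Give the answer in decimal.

1029

8786 = (5,1,0,2)_12 → 5³ + 1³ + 0³ + 2³ = 125 + 1 + 0 + 8 = 134
134 = (11,2)_12 → 11³ + 2³ = 1331 + 8 = 1339
1339 = (9,3,7)_12 → 9³ + 3³ + 7³ = 729 + 27 + 343 = 1099
1099 = (7,7,7)_12 → 7³ + 7³ + 7³ = 343 + 343 + 343 = 1029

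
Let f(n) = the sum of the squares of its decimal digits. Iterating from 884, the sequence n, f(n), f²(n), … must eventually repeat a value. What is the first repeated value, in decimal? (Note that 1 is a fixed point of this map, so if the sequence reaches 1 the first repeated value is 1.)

884 → 8² + 8² + 4² = 64 + 64 + 16 = 144
144 → 1² + 4² + 4² = 1 + 16 + 16 = 33
33 → 3² + 3² = 9 + 9 = 18
18 → 1² + 8² = 1 + 64 = 65
65 → 6² + 5² = 36 + 25 = 61
61 → 6² + 1² = 36 + 1 = 37
37 → 3² + 7² = 9 + 49 = 58
58 → 5² + 8² = 25 + 64 = 89
89 → 8² + 9² = 64 + 81 = 145
145 → 1² + 4² + 5² = 1 + 16 + 25 = 42
42 → 4² + 2² = 16 + 4 = 20
20 → 2² + 0² = 4 + 0 = 4
4 → 4² = 16
16 → 1² + 6² = 1 + 36 = 37  — 37 already appeared earlier.

37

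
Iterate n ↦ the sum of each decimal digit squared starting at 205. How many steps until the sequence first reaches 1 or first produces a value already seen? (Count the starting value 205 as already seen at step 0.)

11

205 → 2² + 0² + 5² = 4 + 0 + 25 = 29
29 → 2² + 9² = 4 + 81 = 85
85 → 8² + 5² = 64 + 25 = 89
89 → 8² + 9² = 64 + 81 = 145
145 → 1² + 4² + 5² = 1 + 16 + 25 = 42
42 → 4² + 2² = 16 + 4 = 20
20 → 2² + 0² = 4 + 0 = 4
4 → 4² = 16
16 → 1² + 6² = 1 + 36 = 37
37 → 3² + 7² = 9 + 49 = 58
58 → 5² + 8² = 25 + 64 = 89  — 89 repeats.
That took 11 steps.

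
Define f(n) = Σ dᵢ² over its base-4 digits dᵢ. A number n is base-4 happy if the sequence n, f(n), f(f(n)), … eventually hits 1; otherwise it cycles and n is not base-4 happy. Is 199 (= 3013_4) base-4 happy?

199 = (3,0,1,3)_4 → 19
19 = (1,0,3)_4 → 10
10 = (2,2)_4 → 8
8 = (2,0)_4 → 4
4 = (1,0)_4 → 1  — reached 1.

base-4 happy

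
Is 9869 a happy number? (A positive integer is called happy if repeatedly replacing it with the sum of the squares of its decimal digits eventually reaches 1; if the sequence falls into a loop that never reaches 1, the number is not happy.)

happy

9869 → 9² + 8² + 6² + 9² = 81 + 64 + 36 + 81 = 262
262 → 2² + 6² + 2² = 4 + 36 + 4 = 44
44 → 4² + 4² = 16 + 16 = 32
32 → 3² + 2² = 9 + 4 = 13
13 → 1² + 3² = 1 + 9 = 10
10 → 1² + 0² = 1 + 0 = 1  — reached 1.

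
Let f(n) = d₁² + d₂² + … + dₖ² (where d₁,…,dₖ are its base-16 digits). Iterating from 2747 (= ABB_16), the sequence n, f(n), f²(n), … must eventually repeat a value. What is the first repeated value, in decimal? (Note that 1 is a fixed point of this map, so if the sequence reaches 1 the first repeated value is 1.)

146

2747 = (10,11,11)_16 → 10² + 11² + 11² = 100 + 121 + 121 = 342
342 = (1,5,6)_16 → 1² + 5² + 6² = 1 + 25 + 36 = 62
62 = (3,14)_16 → 3² + 14² = 9 + 196 = 205
205 = (12,13)_16 → 12² + 13² = 144 + 169 = 313
313 = (1,3,9)_16 → 1² + 3² + 9² = 1 + 9 + 81 = 91
91 = (5,11)_16 → 5² + 11² = 25 + 121 = 146
146 = (9,2)_16 → 9² + 2² = 81 + 4 = 85
85 = (5,5)_16 → 5² + 5² = 25 + 25 = 50
50 = (3,2)_16 → 3² + 2² = 9 + 4 = 13
13 = (13)_16 → 13² = 169
169 = (10,9)_16 → 10² + 9² = 100 + 81 = 181
181 = (11,5)_16 → 11² + 5² = 121 + 25 = 146  — 146 already appeared earlier.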